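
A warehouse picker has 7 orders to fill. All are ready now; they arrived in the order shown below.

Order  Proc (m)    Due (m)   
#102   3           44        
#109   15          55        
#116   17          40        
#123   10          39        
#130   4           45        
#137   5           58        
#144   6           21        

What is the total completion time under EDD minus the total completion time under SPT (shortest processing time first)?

EDD (increasing due date): #144 #123 #116 #102 #130 #109 #137.
#144: 0→6
#123: 6→16
#116: 16→33
#102: 33→36
#130: 36→40
#109: 40→55
#137: 55→60
Sum = 6+16+33+36+40+55+60 = 246.
SPT (increasing processing time): #102 #130 #137 #144 #123 #109 #116.
#102: 0→3
#130: 3→7
#137: 7→12
#144: 12→18
#123: 18→28
#109: 28→43
#116: 43→60
Sum = 3+7+12+18+28+43+60 = 171.
Difference = 246 − 171 = 75.

75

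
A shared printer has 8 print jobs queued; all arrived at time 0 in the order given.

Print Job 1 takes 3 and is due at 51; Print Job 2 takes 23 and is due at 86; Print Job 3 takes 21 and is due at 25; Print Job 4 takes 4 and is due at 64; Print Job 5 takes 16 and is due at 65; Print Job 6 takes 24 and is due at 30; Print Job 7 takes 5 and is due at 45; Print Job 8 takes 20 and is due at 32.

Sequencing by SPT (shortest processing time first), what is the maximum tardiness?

SPT (increasing processing time): Print Job 1 Print Job 4 Print Job 7 Print Job 5 Print Job 8 Print Job 3 Print Job 2 Print Job 6.
Print Job 1: 0→3, due 51, tardiness 0
Print Job 4: 3→7, due 64, tardiness 0
Print Job 7: 7→12, due 45, tardiness 0
Print Job 5: 12→28, due 65, tardiness 0
Print Job 8: 28→48, due 32, tardiness 16
Print Job 3: 48→69, due 25, tardiness 44
Print Job 2: 69→92, due 86, tardiness 6
Print Job 6: 92→116, due 30, tardiness 86
Maximum = 86.

86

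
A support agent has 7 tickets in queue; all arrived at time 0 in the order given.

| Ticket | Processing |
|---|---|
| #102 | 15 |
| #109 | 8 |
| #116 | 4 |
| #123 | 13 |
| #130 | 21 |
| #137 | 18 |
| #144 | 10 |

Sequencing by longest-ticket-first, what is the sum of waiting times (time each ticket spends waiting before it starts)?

343

LPT (decreasing processing time): #130 #137 #102 #123 #144 #109 #116.
#130: waits 0, runs 0→21
#137: waits 21, runs 21→39
#102: waits 39, runs 39→54
#123: waits 54, runs 54→67
#144: waits 67, runs 67→77
#109: waits 77, runs 77→85
#116: waits 85, runs 85→89
Sum = 0+21+39+54+67+77+85 = 343.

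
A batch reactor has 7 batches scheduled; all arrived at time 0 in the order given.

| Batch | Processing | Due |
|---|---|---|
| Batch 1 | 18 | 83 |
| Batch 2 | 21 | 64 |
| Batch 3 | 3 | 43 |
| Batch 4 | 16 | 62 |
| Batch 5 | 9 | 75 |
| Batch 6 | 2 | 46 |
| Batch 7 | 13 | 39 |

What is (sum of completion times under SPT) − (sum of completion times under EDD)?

SPT (increasing processing time): Batch 6 Batch 3 Batch 5 Batch 7 Batch 4 Batch 1 Batch 2.
Batch 6: 0→2
Batch 3: 2→5
Batch 5: 5→14
Batch 7: 14→27
Batch 4: 27→43
Batch 1: 43→61
Batch 2: 61→82
Sum = 2+5+14+27+43+61+82 = 234.
EDD (increasing due date): Batch 7 Batch 3 Batch 6 Batch 4 Batch 2 Batch 5 Batch 1.
Batch 7: 0→13
Batch 3: 13→16
Batch 6: 16→18
Batch 4: 18→34
Batch 2: 34→55
Batch 5: 55→64
Batch 1: 64→82
Sum = 13+16+18+34+55+64+82 = 282.
Difference = 234 − 282 = -48.

-48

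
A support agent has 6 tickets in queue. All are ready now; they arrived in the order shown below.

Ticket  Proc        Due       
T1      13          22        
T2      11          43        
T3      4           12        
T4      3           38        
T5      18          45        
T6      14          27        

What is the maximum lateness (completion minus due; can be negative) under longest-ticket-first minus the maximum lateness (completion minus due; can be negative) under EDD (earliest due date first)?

30

LPT (decreasing processing time): T5 T6 T1 T2 T3 T4.
T5: 0→18, due 45, lateness -27
T6: 18→32, due 27, lateness 5
T1: 32→45, due 22, lateness 23
T2: 45→56, due 43, lateness 13
T3: 56→60, due 12, lateness 48
T4: 60→63, due 38, lateness 25
Maximum = 48.
EDD (increasing due date): T3 T1 T6 T4 T2 T5.
T3: 0→4, due 12, lateness -8
T1: 4→17, due 22, lateness -5
T6: 17→31, due 27, lateness 4
T4: 31→34, due 38, lateness -4
T2: 34→45, due 43, lateness 2
T5: 45→63, due 45, lateness 18
Maximum = 18.
Difference = 48 − 18 = 30.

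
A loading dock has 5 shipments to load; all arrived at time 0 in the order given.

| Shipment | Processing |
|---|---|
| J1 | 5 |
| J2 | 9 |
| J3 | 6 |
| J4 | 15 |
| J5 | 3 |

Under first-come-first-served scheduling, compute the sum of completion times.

FIFO (arrival order): J1 J2 J3 J4 J5.
J1: 0→5
J2: 5→14
J3: 14→20
J4: 20→35
J5: 35→38
Sum = 5+14+20+35+38 = 112.

112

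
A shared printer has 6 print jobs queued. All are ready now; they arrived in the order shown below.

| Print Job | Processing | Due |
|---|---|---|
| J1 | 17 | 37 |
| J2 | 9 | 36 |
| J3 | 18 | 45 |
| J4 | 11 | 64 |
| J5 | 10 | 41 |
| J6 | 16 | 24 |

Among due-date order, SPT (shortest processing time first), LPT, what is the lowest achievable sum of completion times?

248

EDD (increasing due date): J6 J2 J1 J5 J3 J4.
J6: 0→16
J2: 16→25
J1: 25→42
J5: 42→52
J3: 52→70
J4: 70→81
Sum = 16+25+42+52+70+81 = 286.
SPT (increasing processing time): J2 J5 J4 J6 J1 J3.
J2: 0→9
J5: 9→19
J4: 19→30
J6: 30→46
J1: 46→63
J3: 63→81
Sum = 9+19+30+46+63+81 = 248.
LPT (decreasing processing time): J3 J1 J6 J4 J5 J2.
J3: 0→18
J1: 18→35
J6: 35→51
J4: 51→62
J5: 62→72
J2: 72→81
Sum = 18+35+51+62+72+81 = 319.
EDD 286, SPT 248, LPT 319 → minimum 248.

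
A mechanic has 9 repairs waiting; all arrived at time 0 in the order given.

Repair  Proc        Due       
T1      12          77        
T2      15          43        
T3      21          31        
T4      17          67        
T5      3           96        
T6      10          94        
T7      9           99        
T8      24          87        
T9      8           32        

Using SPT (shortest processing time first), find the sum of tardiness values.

117

SPT (increasing processing time): T5 T9 T7 T6 T1 T2 T4 T3 T8.
T5: 0→3, due 96, tardiness 0
T9: 3→11, due 32, tardiness 0
T7: 11→20, due 99, tardiness 0
T6: 20→30, due 94, tardiness 0
T1: 30→42, due 77, tardiness 0
T2: 42→57, due 43, tardiness 14
T4: 57→74, due 67, tardiness 7
T3: 74→95, due 31, tardiness 64
T8: 95→119, due 87, tardiness 32
Sum = 0+0+0+0+0+14+7+64+32 = 117.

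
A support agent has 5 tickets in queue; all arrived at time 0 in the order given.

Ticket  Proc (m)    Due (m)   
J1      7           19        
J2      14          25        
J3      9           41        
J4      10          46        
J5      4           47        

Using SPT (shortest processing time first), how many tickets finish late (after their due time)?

SPT (increasing processing time): J5 J1 J3 J4 J2.
J5: 0→4, due 47, tardiness 0
J1: 4→11, due 19, tardiness 0
J3: 11→20, due 41, tardiness 0
J4: 20→30, due 46, tardiness 0
J2: 30→44, due 25, tardiness 19
Late tickets: 1.

1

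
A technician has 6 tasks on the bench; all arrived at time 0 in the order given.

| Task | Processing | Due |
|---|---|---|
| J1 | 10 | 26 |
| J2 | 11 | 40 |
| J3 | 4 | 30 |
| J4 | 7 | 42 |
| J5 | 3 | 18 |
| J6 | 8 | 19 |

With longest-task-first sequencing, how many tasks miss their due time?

LPT (decreasing processing time): J2 J1 J6 J4 J3 J5.
J2: 0→11, due 40, tardiness 0
J1: 11→21, due 26, tardiness 0
J6: 21→29, due 19, tardiness 10
J4: 29→36, due 42, tardiness 0
J3: 36→40, due 30, tardiness 10
J5: 40→43, due 18, tardiness 25
Late tasks: 3.

3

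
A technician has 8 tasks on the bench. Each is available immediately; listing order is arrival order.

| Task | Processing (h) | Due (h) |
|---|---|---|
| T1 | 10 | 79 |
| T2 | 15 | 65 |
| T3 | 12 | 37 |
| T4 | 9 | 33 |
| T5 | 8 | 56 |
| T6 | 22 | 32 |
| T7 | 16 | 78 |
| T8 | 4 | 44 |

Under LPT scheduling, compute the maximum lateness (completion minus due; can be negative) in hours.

LPT (decreasing processing time): T6 T7 T2 T3 T1 T4 T5 T8.
T6: 0→22, due 32, lateness -10
T7: 22→38, due 78, lateness -40
T2: 38→53, due 65, lateness -12
T3: 53→65, due 37, lateness 28
T1: 65→75, due 79, lateness -4
T4: 75→84, due 33, lateness 51
T5: 84→92, due 56, lateness 36
T8: 92→96, due 44, lateness 52
Maximum = 52.

52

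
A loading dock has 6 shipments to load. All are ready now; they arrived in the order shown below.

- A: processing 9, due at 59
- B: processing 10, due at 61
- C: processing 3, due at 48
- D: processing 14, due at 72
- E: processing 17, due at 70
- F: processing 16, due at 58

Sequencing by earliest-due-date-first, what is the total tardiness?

0

EDD (increasing due date): C F A B E D.
C: 0→3, due 48, tardiness 0
F: 3→19, due 58, tardiness 0
A: 19→28, due 59, tardiness 0
B: 28→38, due 61, tardiness 0
E: 38→55, due 70, tardiness 0
D: 55→69, due 72, tardiness 0
Sum = 0+0+0+0+0+0 = 0.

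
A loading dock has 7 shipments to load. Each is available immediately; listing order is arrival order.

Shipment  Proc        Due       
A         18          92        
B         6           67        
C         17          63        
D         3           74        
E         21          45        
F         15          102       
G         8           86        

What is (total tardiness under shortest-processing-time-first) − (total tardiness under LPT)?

11

SPT (increasing processing time): D B G F C A E.
D: 0→3, due 74, tardiness 0
B: 3→9, due 67, tardiness 0
G: 9→17, due 86, tardiness 0
F: 17→32, due 102, tardiness 0
C: 32→49, due 63, tardiness 0
A: 49→67, due 92, tardiness 0
E: 67→88, due 45, tardiness 43
Sum = 0+0+0+0+0+0+43 = 43.
LPT (decreasing processing time): E A C F G B D.
E: 0→21, due 45, tardiness 0
A: 21→39, due 92, tardiness 0
C: 39→56, due 63, tardiness 0
F: 56→71, due 102, tardiness 0
G: 71→79, due 86, tardiness 0
B: 79→85, due 67, tardiness 18
D: 85→88, due 74, tardiness 14
Sum = 0+0+0+0+0+18+14 = 32.
Difference = 43 − 32 = 11.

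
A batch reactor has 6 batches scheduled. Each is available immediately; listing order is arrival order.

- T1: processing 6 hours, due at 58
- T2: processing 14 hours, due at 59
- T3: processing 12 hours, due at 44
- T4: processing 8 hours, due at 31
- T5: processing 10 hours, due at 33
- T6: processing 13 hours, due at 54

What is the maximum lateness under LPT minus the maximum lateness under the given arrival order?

LPT (decreasing processing time): T2 T6 T3 T5 T4 T1.
T2: 0→14, due 59, lateness -45
T6: 14→27, due 54, lateness -27
T3: 27→39, due 44, lateness -5
T5: 39→49, due 33, lateness 16
T4: 49→57, due 31, lateness 26
T1: 57→63, due 58, lateness 5
Maximum = 26.
FIFO (arrival order): T1 T2 T3 T4 T5 T6.
T1: 0→6, due 58, lateness -52
T2: 6→20, due 59, lateness -39
T3: 20→32, due 44, lateness -12
T4: 32→40, due 31, lateness 9
T5: 40→50, due 33, lateness 17
T6: 50→63, due 54, lateness 9
Maximum = 17.
Difference = 26 − 17 = 9.

9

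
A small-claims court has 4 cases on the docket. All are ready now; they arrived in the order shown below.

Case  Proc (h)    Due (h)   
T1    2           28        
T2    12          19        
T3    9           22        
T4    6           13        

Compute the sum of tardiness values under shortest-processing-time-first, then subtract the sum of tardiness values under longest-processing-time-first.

SPT (increasing processing time): T1 T4 T3 T2.
T1: 0→2, due 28, tardiness 0
T4: 2→8, due 13, tardiness 0
T3: 8→17, due 22, tardiness 0
T2: 17→29, due 19, tardiness 10
Sum = 0+0+0+10 = 10.
LPT (decreasing processing time): T2 T3 T4 T1.
T2: 0→12, due 19, tardiness 0
T3: 12→21, due 22, tardiness 0
T4: 21→27, due 13, tardiness 14
T1: 27→29, due 28, tardiness 1
Sum = 0+0+14+1 = 15.
Difference = 10 − 15 = -5.

-5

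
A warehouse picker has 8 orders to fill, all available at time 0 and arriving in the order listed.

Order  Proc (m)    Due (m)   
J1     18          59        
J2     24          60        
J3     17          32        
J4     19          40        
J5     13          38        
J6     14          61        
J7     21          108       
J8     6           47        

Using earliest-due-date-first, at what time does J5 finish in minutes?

EDD (increasing due date): J3 J5 J4 J8 J1 J2 J6 J7.
J3: 0→17
J5: 17→30

30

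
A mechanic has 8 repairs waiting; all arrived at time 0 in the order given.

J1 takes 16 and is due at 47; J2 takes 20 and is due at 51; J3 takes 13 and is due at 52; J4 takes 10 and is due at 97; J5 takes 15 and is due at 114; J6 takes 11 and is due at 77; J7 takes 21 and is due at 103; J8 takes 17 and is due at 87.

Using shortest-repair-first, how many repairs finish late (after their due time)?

SPT (increasing processing time): J4 J6 J3 J5 J1 J8 J2 J7.
J4: 0→10, due 97, tardiness 0
J6: 10→21, due 77, tardiness 0
J3: 21→34, due 52, tardiness 0
J5: 34→49, due 114, tardiness 0
J1: 49→65, due 47, tardiness 18
J8: 65→82, due 87, tardiness 0
J2: 82→102, due 51, tardiness 51
J7: 102→123, due 103, tardiness 20
Late repairs: 3.

3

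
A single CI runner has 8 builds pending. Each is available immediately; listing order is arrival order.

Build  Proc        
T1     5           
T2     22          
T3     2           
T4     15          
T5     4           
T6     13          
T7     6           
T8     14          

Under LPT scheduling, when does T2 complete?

LPT (decreasing processing time): T2 T4 T8 T6 T7 T1 T5 T3.
T2: 0→22

22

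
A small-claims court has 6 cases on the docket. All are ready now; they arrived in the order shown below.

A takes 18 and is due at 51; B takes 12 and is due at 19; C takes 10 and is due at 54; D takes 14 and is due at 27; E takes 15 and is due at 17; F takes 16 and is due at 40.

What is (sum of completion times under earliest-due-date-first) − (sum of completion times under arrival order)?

EDD (increasing due date): E B D F A C.
E: 0→15
B: 15→27
D: 27→41
F: 41→57
A: 57→75
C: 75→85
Sum = 15+27+41+57+75+85 = 300.
FIFO (arrival order): A B C D E F.
A: 0→18
B: 18→30
C: 30→40
D: 40→54
E: 54→69
F: 69→85
Sum = 18+30+40+54+69+85 = 296.
Difference = 300 − 296 = 4.

4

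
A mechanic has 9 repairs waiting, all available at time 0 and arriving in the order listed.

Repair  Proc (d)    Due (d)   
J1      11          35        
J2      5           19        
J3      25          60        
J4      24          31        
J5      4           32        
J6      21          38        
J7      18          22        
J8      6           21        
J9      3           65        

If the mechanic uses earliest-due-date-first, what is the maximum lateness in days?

54

EDD (increasing due date): J2 J8 J7 J4 J5 J1 J6 J3 J9.
J2: 0→5, due 19, lateness -14
J8: 5→11, due 21, lateness -10
J7: 11→29, due 22, lateness 7
J4: 29→53, due 31, lateness 22
J5: 53→57, due 32, lateness 25
J1: 57→68, due 35, lateness 33
J6: 68→89, due 38, lateness 51
J3: 89→114, due 60, lateness 54
J9: 114→117, due 65, lateness 52
Maximum = 54.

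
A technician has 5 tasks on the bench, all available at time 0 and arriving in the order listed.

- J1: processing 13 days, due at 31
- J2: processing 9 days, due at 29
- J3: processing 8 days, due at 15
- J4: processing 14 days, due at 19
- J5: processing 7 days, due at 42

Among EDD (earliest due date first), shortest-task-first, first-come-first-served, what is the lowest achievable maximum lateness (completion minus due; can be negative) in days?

13

EDD (increasing due date): J3 J4 J2 J1 J5.
J3: 0→8, due 15, lateness -7
J4: 8→22, due 19, lateness 3
J2: 22→31, due 29, lateness 2
J1: 31→44, due 31, lateness 13
J5: 44→51, due 42, lateness 9
Maximum = 13.
SPT (increasing processing time): J5 J3 J2 J1 J4.
J5: 0→7, due 42, lateness -35
J3: 7→15, due 15, lateness 0
J2: 15→24, due 29, lateness -5
J1: 24→37, due 31, lateness 6
J4: 37→51, due 19, lateness 32
Maximum = 32.
FIFO (arrival order): J1 J2 J3 J4 J5.
J1: 0→13, due 31, lateness -18
J2: 13→22, due 29, lateness -7
J3: 22→30, due 15, lateness 15
J4: 30→44, due 19, lateness 25
J5: 44→51, due 42, lateness 9
Maximum = 25.
EDD 13, SPT 32, FIFO 25 → minimum 13.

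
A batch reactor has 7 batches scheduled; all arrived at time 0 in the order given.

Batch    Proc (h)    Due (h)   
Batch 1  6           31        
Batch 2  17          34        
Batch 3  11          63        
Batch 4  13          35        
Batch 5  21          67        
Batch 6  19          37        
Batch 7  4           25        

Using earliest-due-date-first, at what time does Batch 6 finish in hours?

59

EDD (increasing due date): Batch 7 Batch 1 Batch 2 Batch 4 Batch 6 Batch 3 Batch 5.
Batch 7: 0→4
Batch 1: 4→10
Batch 2: 10→27
Batch 4: 27→40
Batch 6: 40→59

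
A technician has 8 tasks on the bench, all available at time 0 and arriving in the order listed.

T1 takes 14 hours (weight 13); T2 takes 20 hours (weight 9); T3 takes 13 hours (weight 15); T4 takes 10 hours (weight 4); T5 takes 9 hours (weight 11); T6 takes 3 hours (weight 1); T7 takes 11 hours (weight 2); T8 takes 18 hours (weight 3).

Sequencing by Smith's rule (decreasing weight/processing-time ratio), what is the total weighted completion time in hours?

2188

WSPT (decreasing weight/processing-time ratio): T5 T3 T1 T2 T4 T6 T7 T8.
T5: finishes 9, weight 11, w·C = 99
T3: finishes 22, weight 15, w·C = 330
T1: finishes 36, weight 13, w·C = 468
T2: finishes 56, weight 9, w·C = 504
T4: finishes 66, weight 4, w·C = 264
T6: finishes 69, weight 1, w·C = 69
T7: finishes 80, weight 2, w·C = 160
T8: finishes 98, weight 3, w·C = 294
Sum = 99+330+468+504+264+69+160+294 = 2188.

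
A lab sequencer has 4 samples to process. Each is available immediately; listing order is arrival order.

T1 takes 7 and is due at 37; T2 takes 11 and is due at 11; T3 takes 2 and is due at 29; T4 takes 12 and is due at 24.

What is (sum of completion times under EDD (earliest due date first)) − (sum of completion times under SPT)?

EDD (increasing due date): T2 T4 T3 T1.
T2: 0→11
T4: 11→23
T3: 23→25
T1: 25→32
Sum = 11+23+25+32 = 91.
SPT (increasing processing time): T3 T1 T2 T4.
T3: 0→2
T1: 2→9
T2: 9→20
T4: 20→32
Sum = 2+9+20+32 = 63.
Difference = 91 − 63 = 28.

28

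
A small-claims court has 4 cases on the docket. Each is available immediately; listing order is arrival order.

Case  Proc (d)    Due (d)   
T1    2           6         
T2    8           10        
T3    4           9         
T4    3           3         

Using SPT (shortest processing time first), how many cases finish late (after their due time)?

SPT (increasing processing time): T1 T4 T3 T2.
T1: 0→2, due 6, tardiness 0
T4: 2→5, due 3, tardiness 2
T3: 5→9, due 9, tardiness 0
T2: 9→17, due 10, tardiness 7
Late cases: 2.

2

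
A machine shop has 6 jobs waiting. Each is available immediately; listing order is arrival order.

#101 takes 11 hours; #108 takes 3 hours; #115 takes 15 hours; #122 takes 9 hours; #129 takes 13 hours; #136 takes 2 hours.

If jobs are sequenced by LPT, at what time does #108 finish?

LPT (decreasing processing time): #115 #129 #101 #122 #108 #136.
#115: 0→15
#129: 15→28
#101: 28→39
#122: 39→48
#108: 48→51

51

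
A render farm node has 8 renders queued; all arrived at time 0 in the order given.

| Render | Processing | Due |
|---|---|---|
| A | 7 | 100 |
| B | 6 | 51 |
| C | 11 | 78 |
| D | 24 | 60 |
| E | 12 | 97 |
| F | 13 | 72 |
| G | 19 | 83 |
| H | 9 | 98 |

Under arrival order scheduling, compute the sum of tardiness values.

13

FIFO (arrival order): A B C D E F G H.
A: 0→7, due 100, tardiness 0
B: 7→13, due 51, tardiness 0
C: 13→24, due 78, tardiness 0
D: 24→48, due 60, tardiness 0
E: 48→60, due 97, tardiness 0
F: 60→73, due 72, tardiness 1
G: 73→92, due 83, tardiness 9
H: 92→101, due 98, tardiness 3
Sum = 0+0+0+0+0+1+9+3 = 13.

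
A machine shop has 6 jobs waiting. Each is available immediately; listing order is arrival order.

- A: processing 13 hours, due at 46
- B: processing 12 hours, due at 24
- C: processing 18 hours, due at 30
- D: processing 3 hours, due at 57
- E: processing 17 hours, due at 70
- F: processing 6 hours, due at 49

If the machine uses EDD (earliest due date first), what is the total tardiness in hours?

0

EDD (increasing due date): B C A F D E.
B: 0→12, due 24, tardiness 0
C: 12→30, due 30, tardiness 0
A: 30→43, due 46, tardiness 0
F: 43→49, due 49, tardiness 0
D: 49→52, due 57, tardiness 0
E: 52→69, due 70, tardiness 0
Sum = 0+0+0+0+0+0 = 0.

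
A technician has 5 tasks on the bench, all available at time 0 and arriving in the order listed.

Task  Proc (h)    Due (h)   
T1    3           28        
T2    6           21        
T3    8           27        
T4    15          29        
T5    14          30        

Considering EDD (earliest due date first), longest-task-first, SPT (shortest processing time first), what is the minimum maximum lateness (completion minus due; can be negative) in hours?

EDD (increasing due date): T2 T3 T1 T4 T5.
T2: 0→6, due 21, lateness -15
T3: 6→14, due 27, lateness -13
T1: 14→17, due 28, lateness -11
T4: 17→32, due 29, lateness 3
T5: 32→46, due 30, lateness 16
Maximum = 16.
LPT (decreasing processing time): T4 T5 T3 T2 T1.
T4: 0→15, due 29, lateness -14
T5: 15→29, due 30, lateness -1
T3: 29→37, due 27, lateness 10
T2: 37→43, due 21, lateness 22
T1: 43→46, due 28, lateness 18
Maximum = 22.
SPT (increasing processing time): T1 T2 T3 T5 T4.
T1: 0→3, due 28, lateness -25
T2: 3→9, due 21, lateness -12
T3: 9→17, due 27, lateness -10
T5: 17→31, due 30, lateness 1
T4: 31→46, due 29, lateness 17
Maximum = 17.
EDD 16, LPT 22, SPT 17 → minimum 16.

16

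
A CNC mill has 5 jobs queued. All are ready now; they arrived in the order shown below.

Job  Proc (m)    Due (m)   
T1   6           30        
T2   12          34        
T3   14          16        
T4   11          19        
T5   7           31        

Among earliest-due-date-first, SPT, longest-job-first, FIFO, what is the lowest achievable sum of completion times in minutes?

129

EDD (increasing due date): T3 T4 T1 T5 T2.
T3: 0→14
T4: 14→25
T1: 25→31
T5: 31→38
T2: 38→50
Sum = 14+25+31+38+50 = 158.
SPT (increasing processing time): T1 T5 T4 T2 T3.
T1: 0→6
T5: 6→13
T4: 13→24
T2: 24→36
T3: 36→50
Sum = 6+13+24+36+50 = 129.
LPT (decreasing processing time): T3 T2 T4 T5 T1.
T3: 0→14
T2: 14→26
T4: 26→37
T5: 37→44
T1: 44→50
Sum = 14+26+37+44+50 = 171.
FIFO (arrival order): T1 T2 T3 T4 T5.
T1: 0→6
T2: 6→18
T3: 18→32
T4: 32→43
T5: 43→50
Sum = 6+18+32+43+50 = 149.
EDD 158, SPT 129, LPT 171, FIFO 149 → minimum 129.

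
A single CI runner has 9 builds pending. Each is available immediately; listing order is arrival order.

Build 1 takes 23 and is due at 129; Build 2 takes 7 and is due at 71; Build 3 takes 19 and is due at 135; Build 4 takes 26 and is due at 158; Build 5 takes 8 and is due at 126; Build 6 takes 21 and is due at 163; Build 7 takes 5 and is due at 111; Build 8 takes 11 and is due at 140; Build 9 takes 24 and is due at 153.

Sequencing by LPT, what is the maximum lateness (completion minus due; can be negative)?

LPT (decreasing processing time): Build 4 Build 9 Build 1 Build 6 Build 3 Build 8 Build 5 Build 2 Build 7.
Build 4: 0→26, due 158, lateness -132
Build 9: 26→50, due 153, lateness -103
Build 1: 50→73, due 129, lateness -56
Build 6: 73→94, due 163, lateness -69
Build 3: 94→113, due 135, lateness -22
Build 8: 113→124, due 140, lateness -16
Build 5: 124→132, due 126, lateness 6
Build 2: 132→139, due 71, lateness 68
Build 7: 139→144, due 111, lateness 33
Maximum = 68.

68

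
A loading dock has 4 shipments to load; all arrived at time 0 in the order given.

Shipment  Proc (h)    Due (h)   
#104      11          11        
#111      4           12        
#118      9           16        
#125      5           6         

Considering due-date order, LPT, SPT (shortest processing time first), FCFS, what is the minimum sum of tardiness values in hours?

23

EDD (increasing due date): #125 #104 #111 #118.
#125: 0→5, due 6, tardiness 0
#104: 5→16, due 11, tardiness 5
#111: 16→20, due 12, tardiness 8
#118: 20→29, due 16, tardiness 13
Sum = 0+5+8+13 = 26.
LPT (decreasing processing time): #104 #118 #125 #111.
#104: 0→11, due 11, tardiness 0
#118: 11→20, due 16, tardiness 4
#125: 20→25, due 6, tardiness 19
#111: 25→29, due 12, tardiness 17
Sum = 0+4+19+17 = 40.
SPT (increasing processing time): #111 #125 #118 #104.
#111: 0→4, due 12, tardiness 0
#125: 4→9, due 6, tardiness 3
#118: 9→18, due 16, tardiness 2
#104: 18→29, due 11, tardiness 18
Sum = 0+3+2+18 = 23.
FIFO (arrival order): #104 #111 #118 #125.
#104: 0→11, due 11, tardiness 0
#111: 11→15, due 12, tardiness 3
#118: 15→24, due 16, tardiness 8
#125: 24→29, due 6, tardiness 23
Sum = 0+3+8+23 = 34.
EDD 26, LPT 40, SPT 23, FIFO 34 → minimum 23.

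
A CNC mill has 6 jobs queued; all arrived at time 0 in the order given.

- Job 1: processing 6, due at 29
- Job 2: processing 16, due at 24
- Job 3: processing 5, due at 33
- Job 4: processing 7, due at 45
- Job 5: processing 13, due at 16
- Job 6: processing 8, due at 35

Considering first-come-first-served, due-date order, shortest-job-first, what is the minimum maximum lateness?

13

FIFO (arrival order): Job 1 Job 2 Job 3 Job 4 Job 5 Job 6.
Job 1: 0→6, due 29, lateness -23
Job 2: 6→22, due 24, lateness -2
Job 3: 22→27, due 33, lateness -6
Job 4: 27→34, due 45, lateness -11
Job 5: 34→47, due 16, lateness 31
Job 6: 47→55, due 35, lateness 20
Maximum = 31.
EDD (increasing due date): Job 5 Job 2 Job 1 Job 3 Job 6 Job 4.
Job 5: 0→13, due 16, lateness -3
Job 2: 13→29, due 24, lateness 5
Job 1: 29→35, due 29, lateness 6
Job 3: 35→40, due 33, lateness 7
Job 6: 40→48, due 35, lateness 13
Job 4: 48→55, due 45, lateness 10
Maximum = 13.
SPT (increasing processing time): Job 3 Job 1 Job 4 Job 6 Job 5 Job 2.
Job 3: 0→5, due 33, lateness -28
Job 1: 5→11, due 29, lateness -18
Job 4: 11→18, due 45, lateness -27
Job 6: 18→26, due 35, lateness -9
Job 5: 26→39, due 16, lateness 23
Job 2: 39→55, due 24, lateness 31
Maximum = 31.
FIFO 31, EDD 13, SPT 31 → minimum 13.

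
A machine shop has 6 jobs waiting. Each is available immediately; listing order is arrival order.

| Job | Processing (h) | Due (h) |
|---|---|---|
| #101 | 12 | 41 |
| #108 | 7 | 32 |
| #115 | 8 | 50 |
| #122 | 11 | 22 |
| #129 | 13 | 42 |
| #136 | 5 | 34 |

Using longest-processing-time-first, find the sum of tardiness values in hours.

55

LPT (decreasing processing time): #129 #101 #122 #115 #108 #136.
#129: 0→13, due 42, tardiness 0
#101: 13→25, due 41, tardiness 0
#122: 25→36, due 22, tardiness 14
#115: 36→44, due 50, tardiness 0
#108: 44→51, due 32, tardiness 19
#136: 51→56, due 34, tardiness 22
Sum = 0+0+14+0+19+22 = 55.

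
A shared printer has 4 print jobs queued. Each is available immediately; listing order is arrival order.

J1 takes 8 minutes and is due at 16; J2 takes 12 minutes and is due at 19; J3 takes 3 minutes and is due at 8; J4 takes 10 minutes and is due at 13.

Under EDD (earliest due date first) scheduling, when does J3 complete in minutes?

EDD (increasing due date): J3 J4 J1 J2.
J3: 0→3

3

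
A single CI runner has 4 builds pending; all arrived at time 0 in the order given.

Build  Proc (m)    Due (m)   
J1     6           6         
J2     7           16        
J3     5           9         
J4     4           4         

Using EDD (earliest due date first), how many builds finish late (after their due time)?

EDD (increasing due date): J4 J1 J3 J2.
J4: 0→4, due 4, tardiness 0
J1: 4→10, due 6, tardiness 4
J3: 10→15, due 9, tardiness 6
J2: 15→22, due 16, tardiness 6
Late builds: 3.

3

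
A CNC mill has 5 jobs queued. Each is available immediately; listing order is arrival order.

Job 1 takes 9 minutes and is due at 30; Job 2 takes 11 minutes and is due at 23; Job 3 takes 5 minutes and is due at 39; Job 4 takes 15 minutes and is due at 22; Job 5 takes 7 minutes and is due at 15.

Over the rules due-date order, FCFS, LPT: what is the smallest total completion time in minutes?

141

EDD (increasing due date): Job 5 Job 4 Job 2 Job 1 Job 3.
Job 5: 0→7
Job 4: 7→22
Job 2: 22→33
Job 1: 33→42
Job 3: 42→47
Sum = 7+22+33+42+47 = 151.
FIFO (arrival order): Job 1 Job 2 Job 3 Job 4 Job 5.
Job 1: 0→9
Job 2: 9→20
Job 3: 20→25
Job 4: 25→40
Job 5: 40→47
Sum = 9+20+25+40+47 = 141.
LPT (decreasing processing time): Job 4 Job 2 Job 1 Job 5 Job 3.
Job 4: 0→15
Job 2: 15→26
Job 1: 26→35
Job 5: 35→42
Job 3: 42→47
Sum = 15+26+35+42+47 = 165.
EDD 151, FIFO 141, LPT 165 → minimum 141.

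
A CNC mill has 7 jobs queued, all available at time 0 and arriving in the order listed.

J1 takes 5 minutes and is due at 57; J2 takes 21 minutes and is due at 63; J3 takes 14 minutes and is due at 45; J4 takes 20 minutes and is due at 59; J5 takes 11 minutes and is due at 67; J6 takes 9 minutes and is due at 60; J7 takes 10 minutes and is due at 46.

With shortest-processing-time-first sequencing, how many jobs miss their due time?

3

SPT (increasing processing time): J1 J6 J7 J5 J3 J4 J2.
J1: 0→5, due 57, tardiness 0
J6: 5→14, due 60, tardiness 0
J7: 14→24, due 46, tardiness 0
J5: 24→35, due 67, tardiness 0
J3: 35→49, due 45, tardiness 4
J4: 49→69, due 59, tardiness 10
J2: 69→90, due 63, tardiness 27
Late jobs: 3.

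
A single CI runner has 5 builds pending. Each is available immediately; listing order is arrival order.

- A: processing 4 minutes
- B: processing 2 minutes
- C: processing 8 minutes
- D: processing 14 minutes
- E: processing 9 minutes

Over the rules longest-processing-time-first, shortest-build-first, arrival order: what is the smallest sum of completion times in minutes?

LPT (decreasing processing time): D E C A B.
D: 0→14
E: 14→23
C: 23→31
A: 31→35
B: 35→37
Sum = 14+23+31+35+37 = 140.
SPT (increasing processing time): B A C E D.
B: 0→2
A: 2→6
C: 6→14
E: 14→23
D: 23→37
Sum = 2+6+14+23+37 = 82.
FIFO (arrival order): A B C D E.
A: 0→4
B: 4→6
C: 6→14
D: 14→28
E: 28→37
Sum = 4+6+14+28+37 = 89.
LPT 140, SPT 82, FIFO 89 → minimum 82.

82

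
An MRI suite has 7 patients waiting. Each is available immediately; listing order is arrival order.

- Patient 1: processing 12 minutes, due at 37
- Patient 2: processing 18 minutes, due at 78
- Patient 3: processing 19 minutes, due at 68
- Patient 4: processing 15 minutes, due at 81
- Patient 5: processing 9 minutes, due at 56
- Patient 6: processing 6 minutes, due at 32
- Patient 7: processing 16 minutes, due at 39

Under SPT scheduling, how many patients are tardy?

SPT (increasing processing time): Patient 6 Patient 5 Patient 1 Patient 4 Patient 7 Patient 2 Patient 3.
Patient 6: 0→6, due 32, tardiness 0
Patient 5: 6→15, due 56, tardiness 0
Patient 1: 15→27, due 37, tardiness 0
Patient 4: 27→42, due 81, tardiness 0
Patient 7: 42→58, due 39, tardiness 19
Patient 2: 58→76, due 78, tardiness 0
Patient 3: 76→95, due 68, tardiness 27
Late patients: 2.

2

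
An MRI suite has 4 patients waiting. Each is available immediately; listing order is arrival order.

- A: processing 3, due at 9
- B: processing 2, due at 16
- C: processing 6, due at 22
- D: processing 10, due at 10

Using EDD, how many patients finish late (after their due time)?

EDD (increasing due date): A D B C.
A: 0→3, due 9, tardiness 0
D: 3→13, due 10, tardiness 3
B: 13→15, due 16, tardiness 0
C: 15→21, due 22, tardiness 0
Late patients: 1.

1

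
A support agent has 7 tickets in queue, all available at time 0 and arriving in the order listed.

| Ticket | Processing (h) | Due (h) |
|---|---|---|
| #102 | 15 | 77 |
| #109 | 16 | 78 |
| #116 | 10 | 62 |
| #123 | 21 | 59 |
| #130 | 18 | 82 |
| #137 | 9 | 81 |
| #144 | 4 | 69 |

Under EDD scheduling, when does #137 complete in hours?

EDD (increasing due date): #123 #116 #144 #102 #109 #137 #130.
#123: 0→21
#116: 21→31
#144: 31→35
#102: 35→50
#109: 50→66
#137: 66→75

75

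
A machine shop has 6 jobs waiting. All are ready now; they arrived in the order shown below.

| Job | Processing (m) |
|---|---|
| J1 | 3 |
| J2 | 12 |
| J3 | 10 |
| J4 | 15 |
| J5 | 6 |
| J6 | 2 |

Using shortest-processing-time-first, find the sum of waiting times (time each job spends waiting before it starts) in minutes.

72

SPT (increasing processing time): J6 J1 J5 J3 J2 J4.
J6: waits 0, runs 0→2
J1: waits 2, runs 2→5
J5: waits 5, runs 5→11
J3: waits 11, runs 11→21
J2: waits 21, runs 21→33
J4: waits 33, runs 33→48
Sum = 0+2+5+11+21+33 = 72.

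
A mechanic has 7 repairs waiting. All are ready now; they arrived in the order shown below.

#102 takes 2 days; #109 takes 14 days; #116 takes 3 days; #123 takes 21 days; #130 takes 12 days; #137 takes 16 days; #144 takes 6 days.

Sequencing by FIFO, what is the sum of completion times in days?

FIFO (arrival order): #102 #109 #116 #123 #130 #137 #144.
#102: 0→2
#109: 2→16
#116: 16→19
#123: 19→40
#130: 40→52
#137: 52→68
#144: 68→74
Sum = 2+16+19+40+52+68+74 = 271.

271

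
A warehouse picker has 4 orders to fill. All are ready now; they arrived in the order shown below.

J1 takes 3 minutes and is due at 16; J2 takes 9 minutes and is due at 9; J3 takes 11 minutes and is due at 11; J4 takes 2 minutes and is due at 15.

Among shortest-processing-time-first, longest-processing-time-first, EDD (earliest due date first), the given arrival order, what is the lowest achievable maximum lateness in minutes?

9

SPT (increasing processing time): J4 J1 J2 J3.
J4: 0→2, due 15, lateness -13
J1: 2→5, due 16, lateness -11
J2: 5→14, due 9, lateness 5
J3: 14→25, due 11, lateness 14
Maximum = 14.
LPT (decreasing processing time): J3 J2 J1 J4.
J3: 0→11, due 11, lateness 0
J2: 11→20, due 9, lateness 11
J1: 20→23, due 16, lateness 7
J4: 23→25, due 15, lateness 10
Maximum = 11.
EDD (increasing due date): J2 J3 J4 J1.
J2: 0→9, due 9, lateness 0
J3: 9→20, due 11, lateness 9
J4: 20→22, due 15, lateness 7
J1: 22→25, due 16, lateness 9
Maximum = 9.
FIFO (arrival order): J1 J2 J3 J4.
J1: 0→3, due 16, lateness -13
J2: 3→12, due 9, lateness 3
J3: 12→23, due 11, lateness 12
J4: 23→25, due 15, lateness 10
Maximum = 12.
SPT 14, LPT 11, EDD 9, FIFO 12 → minimum 9.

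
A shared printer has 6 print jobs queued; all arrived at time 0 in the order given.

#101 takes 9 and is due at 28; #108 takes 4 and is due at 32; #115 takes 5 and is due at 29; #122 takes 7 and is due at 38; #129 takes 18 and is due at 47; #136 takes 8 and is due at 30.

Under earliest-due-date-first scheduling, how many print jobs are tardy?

1

EDD (increasing due date): #101 #115 #136 #108 #122 #129.
#101: 0→9, due 28, tardiness 0
#115: 9→14, due 29, tardiness 0
#136: 14→22, due 30, tardiness 0
#108: 22→26, due 32, tardiness 0
#122: 26→33, due 38, tardiness 0
#129: 33→51, due 47, tardiness 4
Late print jobs: 1.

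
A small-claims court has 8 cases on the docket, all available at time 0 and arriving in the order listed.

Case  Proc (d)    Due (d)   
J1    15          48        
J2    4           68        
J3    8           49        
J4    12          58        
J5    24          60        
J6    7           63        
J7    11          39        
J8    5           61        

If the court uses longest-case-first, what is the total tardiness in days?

97

LPT (decreasing processing time): J5 J1 J4 J7 J3 J6 J8 J2.
J5: 0→24, due 60, tardiness 0
J1: 24→39, due 48, tardiness 0
J4: 39→51, due 58, tardiness 0
J7: 51→62, due 39, tardiness 23
J3: 62→70, due 49, tardiness 21
J6: 70→77, due 63, tardiness 14
J8: 77→82, due 61, tardiness 21
J2: 82→86, due 68, tardiness 18
Sum = 0+0+0+23+21+14+21+18 = 97.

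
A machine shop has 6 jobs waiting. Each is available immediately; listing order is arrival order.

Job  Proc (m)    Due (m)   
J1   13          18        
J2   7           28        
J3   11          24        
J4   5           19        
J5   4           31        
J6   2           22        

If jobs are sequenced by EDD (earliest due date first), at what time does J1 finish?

13

EDD (increasing due date): J1 J4 J6 J3 J2 J5.
J1: 0→13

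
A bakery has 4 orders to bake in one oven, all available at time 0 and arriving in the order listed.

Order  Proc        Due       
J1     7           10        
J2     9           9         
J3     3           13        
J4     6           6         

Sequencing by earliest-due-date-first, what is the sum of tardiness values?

EDD (increasing due date): J4 J2 J1 J3.
J4: 0→6, due 6, tardiness 0
J2: 6→15, due 9, tardiness 6
J1: 15→22, due 10, tardiness 12
J3: 22→25, due 13, tardiness 12
Sum = 0+6+12+12 = 30.

30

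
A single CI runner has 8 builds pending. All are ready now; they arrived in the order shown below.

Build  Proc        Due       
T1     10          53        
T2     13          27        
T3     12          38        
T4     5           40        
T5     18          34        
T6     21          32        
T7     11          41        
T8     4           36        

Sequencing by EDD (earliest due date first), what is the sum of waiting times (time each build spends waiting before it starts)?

EDD (increasing due date): T2 T6 T5 T8 T3 T4 T7 T1.
T2: waits 0, runs 0→13
T6: waits 13, runs 13→34
T5: waits 34, runs 34→52
T8: waits 52, runs 52→56
T3: waits 56, runs 56→68
T4: waits 68, runs 68→73
T7: waits 73, runs 73→84
T1: waits 84, runs 84→94
Sum = 0+13+34+52+56+68+73+84 = 380.

380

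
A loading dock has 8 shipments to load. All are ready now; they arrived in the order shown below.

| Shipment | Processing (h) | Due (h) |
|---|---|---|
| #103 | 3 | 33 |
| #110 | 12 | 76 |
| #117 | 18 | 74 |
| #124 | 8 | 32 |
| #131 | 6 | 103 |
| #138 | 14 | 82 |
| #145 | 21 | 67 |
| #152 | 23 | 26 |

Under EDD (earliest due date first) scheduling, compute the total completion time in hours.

EDD (increasing due date): #152 #124 #103 #145 #117 #110 #138 #131.
#152: 0→23
#124: 23→31
#103: 31→34
#145: 34→55
#117: 55→73
#110: 73→85
#138: 85→99
#131: 99→105
Sum = 23+31+34+55+73+85+99+105 = 505.

505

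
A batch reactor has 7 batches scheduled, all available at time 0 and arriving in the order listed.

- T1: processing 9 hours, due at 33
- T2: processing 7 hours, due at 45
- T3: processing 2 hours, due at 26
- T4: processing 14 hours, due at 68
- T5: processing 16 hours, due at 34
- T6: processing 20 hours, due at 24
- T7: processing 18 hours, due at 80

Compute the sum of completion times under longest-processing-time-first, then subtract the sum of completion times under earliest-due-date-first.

99

LPT (decreasing processing time): T6 T7 T5 T4 T1 T2 T3.
T6: 0→20
T7: 20→38
T5: 38→54
T4: 54→68
T1: 68→77
T2: 77→84
T3: 84→86
Sum = 20+38+54+68+77+84+86 = 427.
EDD (increasing due date): T6 T3 T1 T5 T2 T4 T7.
T6: 0→20
T3: 20→22
T1: 22→31
T5: 31→47
T2: 47→54
T4: 54→68
T7: 68→86
Sum = 20+22+31+47+54+68+86 = 328.
Difference = 427 − 328 = 99.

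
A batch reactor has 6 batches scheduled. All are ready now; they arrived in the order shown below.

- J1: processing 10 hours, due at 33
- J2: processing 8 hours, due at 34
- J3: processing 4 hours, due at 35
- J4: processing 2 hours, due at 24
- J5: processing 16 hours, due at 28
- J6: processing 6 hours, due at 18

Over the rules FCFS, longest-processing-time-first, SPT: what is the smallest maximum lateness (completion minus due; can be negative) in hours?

18

FIFO (arrival order): J1 J2 J3 J4 J5 J6.
J1: 0→10, due 33, lateness -23
J2: 10→18, due 34, lateness -16
J3: 18→22, due 35, lateness -13
J4: 22→24, due 24, lateness 0
J5: 24→40, due 28, lateness 12
J6: 40→46, due 18, lateness 28
Maximum = 28.
LPT (decreasing processing time): J5 J1 J2 J6 J3 J4.
J5: 0→16, due 28, lateness -12
J1: 16→26, due 33, lateness -7
J2: 26→34, due 34, lateness 0
J6: 34→40, due 18, lateness 22
J3: 40→44, due 35, lateness 9
J4: 44→46, due 24, lateness 22
Maximum = 22.
SPT (increasing processing time): J4 J3 J6 J2 J1 J5.
J4: 0→2, due 24, lateness -22
J3: 2→6, due 35, lateness -29
J6: 6→12, due 18, lateness -6
J2: 12→20, due 34, lateness -14
J1: 20→30, due 33, lateness -3
J5: 30→46, due 28, lateness 18
Maximum = 18.
FIFO 28, LPT 22, SPT 18 → minimum 18.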